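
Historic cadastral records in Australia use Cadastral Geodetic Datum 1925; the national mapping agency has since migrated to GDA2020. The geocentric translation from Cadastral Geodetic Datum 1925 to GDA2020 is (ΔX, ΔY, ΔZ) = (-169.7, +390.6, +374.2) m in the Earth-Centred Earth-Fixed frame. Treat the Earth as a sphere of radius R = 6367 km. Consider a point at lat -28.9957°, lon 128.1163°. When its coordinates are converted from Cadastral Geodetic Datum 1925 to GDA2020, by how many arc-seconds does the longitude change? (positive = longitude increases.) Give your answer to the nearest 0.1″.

sin φ = -0.484744, cos φ = 0.874656, sin λ = 0.786759, cos λ = -0.617260.
East component: ΔE = −sin λ·ΔX + cos λ·ΔY = −(0.786759)(-169.7) + (-0.617260)(390.6) = -107.59 m.
1° of latitude spans πR/180 = 111125 m; at latitude φ, 1° of longitude spans that × cos φ = 97196.3 m, so Δλ = -107.59 / 97196.3 × 3600 = -3.985″.

Δλ = -4.0″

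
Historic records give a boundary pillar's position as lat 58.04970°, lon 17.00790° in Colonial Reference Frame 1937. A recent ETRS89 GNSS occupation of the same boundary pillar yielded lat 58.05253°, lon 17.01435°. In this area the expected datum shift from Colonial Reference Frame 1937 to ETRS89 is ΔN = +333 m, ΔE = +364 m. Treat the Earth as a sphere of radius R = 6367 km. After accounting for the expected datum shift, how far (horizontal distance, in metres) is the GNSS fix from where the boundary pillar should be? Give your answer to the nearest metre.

Observed coordinate differences: Δφ = +0.00283°, Δλ = +0.00645°.
Converting to metres (1° lat = 111125 m, cos φ = 0.529183): observed ΔN = 314.5 m, observed ΔE = 379.3 m.
Subtracting the expected shift leaves a residual of 314.5 − (333) = -18.5 m north and 379.3 − (364) = 15.3 m east.
Residual distance = √((-18.5)² + 15.3²) = 24.0 m.

24 m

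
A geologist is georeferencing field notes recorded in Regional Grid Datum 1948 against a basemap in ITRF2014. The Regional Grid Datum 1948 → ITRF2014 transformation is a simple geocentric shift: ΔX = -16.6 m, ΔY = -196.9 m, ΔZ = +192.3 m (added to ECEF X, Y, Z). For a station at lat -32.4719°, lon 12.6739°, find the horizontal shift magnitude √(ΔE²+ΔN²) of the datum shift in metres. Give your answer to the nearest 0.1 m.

The local east axis at (φ, λ) is (−sin λ, cos λ, 0), so ΔE = −sin(12.6739°)·(-16.6) + cos(12.6739°)·(-196.9) = -188.46 m.
The local north axis is (−sin φ cos λ, −sin φ sin λ, cos φ), giving ΔN = -8.695 − 23.194 + 162.235 = 130.35 m.
Horizontal magnitude = √(ΔE² + ΔN²) = √((-188.46)² + 130.35²) = 229.14 m.

229.1 m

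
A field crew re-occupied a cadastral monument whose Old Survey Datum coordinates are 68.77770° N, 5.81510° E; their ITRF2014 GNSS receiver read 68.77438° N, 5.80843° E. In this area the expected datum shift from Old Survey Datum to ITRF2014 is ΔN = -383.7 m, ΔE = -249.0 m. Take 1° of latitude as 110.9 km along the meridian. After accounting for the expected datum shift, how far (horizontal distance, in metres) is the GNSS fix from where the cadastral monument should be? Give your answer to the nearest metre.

Observed coordinate differences: Δφ = -0.00332°, Δλ = -0.00667°.
Converting to metres (1° lat = 110900 m, cos φ = 0.361987): observed ΔN = -368.2 m, observed ΔE = -267.8 m.
Subtracting the expected shift leaves a residual of -368.2 − (-383.7) = 15.5 m north and -267.8 − (-249.0) = -18.8 m east.
Residual distance = √(15.5² + (-18.8)²) = 24.3 m.

24 m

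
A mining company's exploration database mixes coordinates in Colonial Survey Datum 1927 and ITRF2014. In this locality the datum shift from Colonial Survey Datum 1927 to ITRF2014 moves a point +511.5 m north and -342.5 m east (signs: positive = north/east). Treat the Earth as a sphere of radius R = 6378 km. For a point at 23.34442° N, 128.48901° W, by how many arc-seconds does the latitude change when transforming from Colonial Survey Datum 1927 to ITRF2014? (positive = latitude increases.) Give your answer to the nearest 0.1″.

On a sphere of radius R, 1 rad of latitude = R, so Δφ = ΔN / R = 511.5 / 6378000 = 8.0198e-05 rad = 16.542″.

Δφ = 16.5″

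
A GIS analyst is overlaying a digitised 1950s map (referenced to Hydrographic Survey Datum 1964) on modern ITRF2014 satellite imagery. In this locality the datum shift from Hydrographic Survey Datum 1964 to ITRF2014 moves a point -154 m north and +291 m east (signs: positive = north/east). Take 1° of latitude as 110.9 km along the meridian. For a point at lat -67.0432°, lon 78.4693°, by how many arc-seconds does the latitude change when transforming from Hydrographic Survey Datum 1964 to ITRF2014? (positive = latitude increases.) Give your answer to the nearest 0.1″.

1° of latitude = 110.9 km, so Δφ = -154.0 / 110900 = -0.0013886° = -4.999″.

Δφ = -5.0″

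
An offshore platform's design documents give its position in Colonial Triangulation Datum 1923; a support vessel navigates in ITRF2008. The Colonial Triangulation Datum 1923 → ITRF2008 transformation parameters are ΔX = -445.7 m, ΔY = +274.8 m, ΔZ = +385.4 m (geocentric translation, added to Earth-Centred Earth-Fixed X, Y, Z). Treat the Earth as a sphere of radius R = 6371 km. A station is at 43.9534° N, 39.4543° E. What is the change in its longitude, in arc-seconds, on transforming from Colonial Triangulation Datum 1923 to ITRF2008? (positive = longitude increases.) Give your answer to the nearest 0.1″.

sin φ = 0.694073, cos φ = 0.719905, sin λ = 0.635463, cos λ = 0.772132.
East component: ΔE = −sin λ·ΔX + cos λ·ΔY = −(0.635463)(-445.7) + (0.772132)(274.8) = 495.41 m.
1° of latitude spans πR/180 = 111195 m; at latitude φ, 1° of longitude spans that × cos φ = 80049.7 m, so Δλ = 495.41 / 80049.7 × 3600 = 22.279″.

Δλ = 22.3″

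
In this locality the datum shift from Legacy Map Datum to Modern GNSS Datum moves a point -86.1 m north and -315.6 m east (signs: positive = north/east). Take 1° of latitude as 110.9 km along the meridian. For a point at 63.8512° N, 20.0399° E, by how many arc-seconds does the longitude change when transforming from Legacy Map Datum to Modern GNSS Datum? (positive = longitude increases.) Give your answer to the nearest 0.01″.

At latitude 63.8512°, cos φ = 0.440704.
1° of longitude at this latitude = 110.9 × cos φ = 48.87 km, so Δλ = -315.6 / 48874.1 = -0.0064574° = -23.247″.

Δλ = -23.25″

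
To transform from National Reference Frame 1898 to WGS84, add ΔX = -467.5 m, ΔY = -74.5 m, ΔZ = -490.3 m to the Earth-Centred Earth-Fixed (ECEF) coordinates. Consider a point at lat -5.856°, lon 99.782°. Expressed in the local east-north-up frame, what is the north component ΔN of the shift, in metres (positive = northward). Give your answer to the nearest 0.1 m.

The local north axis is (−sin φ cos λ, −sin φ sin λ, cos φ), giving ΔN = 8.104 − 7.491 − 487.741 = -487.13 m.

ΔN = -487.1 m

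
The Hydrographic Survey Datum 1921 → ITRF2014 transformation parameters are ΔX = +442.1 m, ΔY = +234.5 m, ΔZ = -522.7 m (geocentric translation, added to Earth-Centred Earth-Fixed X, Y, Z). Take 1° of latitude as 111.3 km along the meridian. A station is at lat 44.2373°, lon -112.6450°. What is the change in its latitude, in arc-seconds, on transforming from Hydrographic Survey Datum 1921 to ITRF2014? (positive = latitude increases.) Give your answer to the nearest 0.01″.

Δφ = -3.39″

sin φ = 0.697632, cos φ = 0.716457, sin λ = -0.922908, cos λ = -0.385020.
North component: ΔN = −sin φ cos λ·ΔX − sin φ sin λ·ΔY + cos φ·ΔZ = −(0.697632)(-0.385020)(442.1) − (0.697632)(-0.922908)(234.5) + (0.716457)(-522.7) = -104.76 m.
1° of latitude spans 111300 m, so Δφ = -104.76 / 111300 × 3600 = -3.388″.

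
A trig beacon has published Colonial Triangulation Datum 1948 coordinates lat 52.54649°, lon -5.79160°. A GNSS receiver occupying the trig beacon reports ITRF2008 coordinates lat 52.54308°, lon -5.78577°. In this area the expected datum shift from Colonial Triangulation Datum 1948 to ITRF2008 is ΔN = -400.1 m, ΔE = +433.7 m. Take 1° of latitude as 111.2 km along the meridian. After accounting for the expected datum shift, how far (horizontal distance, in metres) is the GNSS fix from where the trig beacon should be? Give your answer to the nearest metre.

Observed coordinate differences: Δφ = -0.00341°, Δλ = +0.00583°.
Converting to metres (1° lat = 111200 m, cos φ = 0.608117): observed ΔN = -379.2 m, observed ΔE = 394.2 m.
Subtracting the expected shift leaves a residual of -379.2 − (-400.1) = 20.9 m north and 394.2 − (433.7) = -39.5 m east.
Residual distance = √(20.9² + (-39.5)²) = 44.7 m.

45 m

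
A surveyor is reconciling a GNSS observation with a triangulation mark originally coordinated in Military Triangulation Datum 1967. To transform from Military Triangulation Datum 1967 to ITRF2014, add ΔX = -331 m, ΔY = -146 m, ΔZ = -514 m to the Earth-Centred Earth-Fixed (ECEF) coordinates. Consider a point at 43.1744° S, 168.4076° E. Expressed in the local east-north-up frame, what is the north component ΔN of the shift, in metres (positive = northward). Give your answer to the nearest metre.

At φ = -43.1744°, λ = 168.4076°: sin φ = -0.684221, cos φ = 0.729274, sin λ = 0.200948, cos λ = -0.979602.
ΔN = −sin φ cos λ·ΔX − sin φ sin λ·ΔY + cos φ·ΔZ = −(-0.684221)(-0.979602)(-331) − (-0.684221)(0.200948)(-146) + (0.729274)(-514) = -173.06 m.

ΔN = -173 m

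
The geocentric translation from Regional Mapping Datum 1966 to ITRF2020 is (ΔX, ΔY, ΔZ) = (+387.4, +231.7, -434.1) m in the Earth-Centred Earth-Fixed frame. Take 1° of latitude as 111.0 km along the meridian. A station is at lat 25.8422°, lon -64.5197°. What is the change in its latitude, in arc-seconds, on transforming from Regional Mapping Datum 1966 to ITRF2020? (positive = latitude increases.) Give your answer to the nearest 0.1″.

sin φ = 0.435894, cos φ = 0.899998, sin λ = -0.902733, cos λ = 0.430201.
North component: ΔN = −sin φ cos λ·ΔX − sin φ sin λ·ΔY + cos φ·ΔZ = −(0.435894)(0.430201)(387.4) − (0.435894)(-0.902733)(231.7) + (0.899998)(-434.1) = -372.16 m.
1° of latitude spans 111000 m, so Δφ = -372.16 / 111000 × 3600 = -12.070″.

Δφ = -12.1″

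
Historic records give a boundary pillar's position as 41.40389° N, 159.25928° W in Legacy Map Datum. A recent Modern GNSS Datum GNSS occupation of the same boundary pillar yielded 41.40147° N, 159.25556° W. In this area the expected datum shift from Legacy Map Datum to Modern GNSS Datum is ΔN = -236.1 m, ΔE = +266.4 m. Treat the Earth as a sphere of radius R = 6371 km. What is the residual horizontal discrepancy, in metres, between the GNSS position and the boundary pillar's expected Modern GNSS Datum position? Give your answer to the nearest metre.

55 m

Observed coordinate differences: Δφ = -0.00242°, Δλ = +0.00372°.
Converting to metres (1° lat = 111195 m, cos φ = 0.750066): observed ΔN = -269.1 m, observed ΔE = 310.3 m.
Subtracting the expected shift leaves a residual of -269.1 − (-236.1) = -33.0 m north and 310.3 − (266.4) = 43.9 m east.
Residual distance = √((-33.0)² + 43.9²) = 54.9 m.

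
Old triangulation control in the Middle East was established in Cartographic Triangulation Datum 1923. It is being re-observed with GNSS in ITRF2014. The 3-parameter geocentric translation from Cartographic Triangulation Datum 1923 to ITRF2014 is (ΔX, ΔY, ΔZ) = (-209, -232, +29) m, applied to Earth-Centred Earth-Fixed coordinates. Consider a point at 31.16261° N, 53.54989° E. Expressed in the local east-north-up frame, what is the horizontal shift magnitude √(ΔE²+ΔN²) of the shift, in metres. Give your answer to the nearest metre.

The local east axis at (φ, λ) is (−sin λ, cos λ, 0), so ΔE = −sin(53.54989°)·(-209) + cos(53.54989°)·(-232) = 30.28 m.
The local north axis is (−sin φ cos λ, −sin φ sin λ, cos φ), giving ΔN = 64.255 + 96.567 + 24.815 = 185.64 m.
Horizontal magnitude = √(ΔE² + ΔN²) = √(30.28² + 185.64²) = 188.09 m.

188 m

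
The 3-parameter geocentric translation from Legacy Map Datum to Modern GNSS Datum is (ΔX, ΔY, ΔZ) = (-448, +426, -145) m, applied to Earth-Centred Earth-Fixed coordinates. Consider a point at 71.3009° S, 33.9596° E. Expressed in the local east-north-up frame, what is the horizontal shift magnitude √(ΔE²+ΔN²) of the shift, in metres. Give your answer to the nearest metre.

628 m

The local east axis at (φ, λ) is (−sin λ, cos λ, 0), so ΔE = −sin(33.9596°)·(-448) + cos(33.9596°)·426 = 603.59 m.
The local north axis is (−sin φ cos λ, −sin φ sin λ, cos φ), giving ΔN = -351.971 + 225.406 − 46.487 = -173.05 m.
Horizontal magnitude = √(ΔE² + ΔN²) = √(603.59² + (-173.05)²) = 627.91 m.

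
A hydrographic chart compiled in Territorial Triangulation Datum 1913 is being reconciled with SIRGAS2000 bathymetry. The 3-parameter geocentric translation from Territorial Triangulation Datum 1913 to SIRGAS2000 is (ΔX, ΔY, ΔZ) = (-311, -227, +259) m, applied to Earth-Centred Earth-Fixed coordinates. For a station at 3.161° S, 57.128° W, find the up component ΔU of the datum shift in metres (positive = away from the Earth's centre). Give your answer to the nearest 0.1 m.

ΔU = 7.5 m

The local up (radial) axis is (cos φ cos λ, cos φ sin λ, sin φ), giving ΔU = -168.543 + 190.364 − 14.282 = 7.54 m.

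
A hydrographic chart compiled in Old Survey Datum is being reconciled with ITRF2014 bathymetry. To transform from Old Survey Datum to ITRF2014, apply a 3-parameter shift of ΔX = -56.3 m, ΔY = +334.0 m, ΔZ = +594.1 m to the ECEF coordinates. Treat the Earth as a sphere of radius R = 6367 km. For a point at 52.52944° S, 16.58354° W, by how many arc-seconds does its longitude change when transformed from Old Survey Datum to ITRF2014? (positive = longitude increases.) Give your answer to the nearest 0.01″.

sin φ = -0.793666, cos φ = 0.608354, sin λ = -0.285413, cos λ = 0.958405.
East component: ΔE = −sin λ·ΔX + cos λ·ΔY = −(-0.285413)(-56.3) + (0.958405)(334.0) = 304.04 m.
1° of latitude spans πR/180 = 111125 m; at latitude φ, 1° of longitude spans that × cos φ = 67603.4 m, so Δλ = 304.04 / 67603.4 × 3600 = 16.191″.

Δλ = 16.19″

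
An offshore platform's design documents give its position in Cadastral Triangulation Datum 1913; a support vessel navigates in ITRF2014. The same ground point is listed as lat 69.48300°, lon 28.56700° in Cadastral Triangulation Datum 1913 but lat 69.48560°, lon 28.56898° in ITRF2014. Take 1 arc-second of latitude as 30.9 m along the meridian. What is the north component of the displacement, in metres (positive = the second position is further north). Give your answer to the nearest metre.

ΔN = 289 m

Δφ = 69.48560° − 69.48300° = +0.00260°; Δλ = 28.56898° − 28.56700° = +0.00198°.
1° of latitude = 3600 × 30.90 = 111240 m.
ΔN = Δφ × 111240 = 289.2 m; ΔE = Δλ × 111240 × cos(69.48300°) = +0.00198 × 111240 × 0.350485 = 77.2 m.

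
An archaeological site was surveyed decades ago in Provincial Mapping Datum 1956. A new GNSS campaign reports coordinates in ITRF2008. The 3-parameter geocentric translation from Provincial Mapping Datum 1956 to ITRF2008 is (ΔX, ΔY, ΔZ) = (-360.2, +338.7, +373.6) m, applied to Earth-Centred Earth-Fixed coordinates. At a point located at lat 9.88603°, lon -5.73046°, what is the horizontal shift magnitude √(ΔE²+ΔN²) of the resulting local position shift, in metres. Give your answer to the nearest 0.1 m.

529.3 m

The local east axis at (φ, λ) is (−sin λ, cos λ, 0), so ΔE = −sin(-5.73046°)·(-360.2) + cos(-5.73046°)·338.7 = 301.04 m.
The local north axis is (−sin φ cos λ, −sin φ sin λ, cos φ), giving ΔN = 61.533 + 5.806 + 368.052 = 435.39 m.
Horizontal magnitude = √(ΔE² + ΔN²) = √(301.04² + 435.39²) = 529.33 m.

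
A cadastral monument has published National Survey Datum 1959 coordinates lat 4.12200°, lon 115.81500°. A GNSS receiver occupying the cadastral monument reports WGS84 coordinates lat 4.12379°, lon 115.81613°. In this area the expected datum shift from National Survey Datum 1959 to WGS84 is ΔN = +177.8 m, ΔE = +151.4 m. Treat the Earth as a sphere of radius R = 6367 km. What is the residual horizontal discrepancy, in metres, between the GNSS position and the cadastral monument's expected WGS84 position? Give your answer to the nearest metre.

Observed coordinate differences: Δφ = +0.00179°, Δλ = +0.00113°.
Converting to metres (1° lat = 111125 m, cos φ = 0.997413): observed ΔN = 198.9 m, observed ΔE = 125.2 m.
Subtracting the expected shift leaves a residual of 198.9 − (177.8) = 21.1 m north and 125.2 − (151.4) = -26.2 m east.
Residual distance = √(21.1² + (-26.2)²) = 33.6 m.

34 m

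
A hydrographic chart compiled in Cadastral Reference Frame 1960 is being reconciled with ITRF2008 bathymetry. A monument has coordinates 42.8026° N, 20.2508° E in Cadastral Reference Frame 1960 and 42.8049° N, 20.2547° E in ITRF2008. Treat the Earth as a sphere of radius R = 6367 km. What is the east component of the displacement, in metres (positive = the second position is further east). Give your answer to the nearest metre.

Δφ = 42.8049° − 42.8026° = +0.0023°; Δλ = 20.2547° − 20.2508° = +0.0039°.
1° along a meridian = πR/180 = 111125 m.
ΔN = Δφ × 111125 = 255.6 m; ΔE = Δλ × 111125 × cos(42.8026°) = +0.0039 × 111125 × 0.733699 = 318.0 m.

ΔE = 318 m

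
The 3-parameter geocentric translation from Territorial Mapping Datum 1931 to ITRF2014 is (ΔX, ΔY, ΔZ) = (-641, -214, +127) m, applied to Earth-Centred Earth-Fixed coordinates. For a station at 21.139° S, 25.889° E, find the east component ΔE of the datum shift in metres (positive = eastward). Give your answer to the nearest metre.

At φ = -21.139°, λ = 25.889°: sin φ = -0.360632, cos φ = 0.932708, sin λ = 0.436629, cos λ = 0.899642.
ΔE = −sin λ·ΔX + cos λ·ΔY = −(0.436629)·(-641) + (0.899642)·(-214) = 87.36 m.

ΔE = 87 m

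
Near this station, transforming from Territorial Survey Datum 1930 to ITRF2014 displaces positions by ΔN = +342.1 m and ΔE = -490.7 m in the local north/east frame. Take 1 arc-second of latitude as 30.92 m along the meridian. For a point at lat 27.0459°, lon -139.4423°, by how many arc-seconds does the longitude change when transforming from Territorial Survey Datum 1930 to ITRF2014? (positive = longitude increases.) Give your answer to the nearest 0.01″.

Δλ = -17.82″

At latitude 27.0459°, cos φ = 0.890643.
1″ of longitude at this latitude = 30.92 × cos φ = 27.5387 m, so Δλ = -490.7 / 27.5387 = -17.819″.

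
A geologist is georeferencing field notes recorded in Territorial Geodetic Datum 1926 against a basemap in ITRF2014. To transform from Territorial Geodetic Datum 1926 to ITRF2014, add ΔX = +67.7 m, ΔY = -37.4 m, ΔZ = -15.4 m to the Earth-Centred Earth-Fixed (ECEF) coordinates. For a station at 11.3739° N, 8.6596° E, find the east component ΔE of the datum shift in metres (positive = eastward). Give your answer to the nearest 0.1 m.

At φ = 11.3739°, λ = 8.6596°: sin φ = 0.197211, cos φ = 0.980361, sin λ = 0.150564, cos λ = 0.988600.
ΔE = −sin λ·ΔX + cos λ·ΔY = −(0.150564)·(67.7) + (0.988600)·(-37.4) = -47.17 m.

ΔE = -47.2 m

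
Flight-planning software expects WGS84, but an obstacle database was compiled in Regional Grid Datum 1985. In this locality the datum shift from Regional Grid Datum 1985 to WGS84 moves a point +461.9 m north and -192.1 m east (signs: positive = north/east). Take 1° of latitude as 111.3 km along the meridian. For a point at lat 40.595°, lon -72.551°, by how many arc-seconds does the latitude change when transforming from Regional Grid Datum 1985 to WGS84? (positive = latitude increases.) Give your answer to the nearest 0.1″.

1° of latitude = 111.3 km, so Δφ = 461.9 / 111300 = 0.0041500° = 14.940″.

Δφ = 14.9″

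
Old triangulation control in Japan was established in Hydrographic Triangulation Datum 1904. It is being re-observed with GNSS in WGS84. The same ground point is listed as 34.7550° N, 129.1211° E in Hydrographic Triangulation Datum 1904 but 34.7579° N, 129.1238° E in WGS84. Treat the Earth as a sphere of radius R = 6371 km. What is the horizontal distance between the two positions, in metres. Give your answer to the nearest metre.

406 m

Δφ = 34.7579° − 34.7550° = +0.0029°; Δλ = 129.1238° − 129.1211° = +0.0027°.
1° along a meridian = πR/180 = 111195 m.
ΔN = Δφ × 111195 = 322.5 m; ΔE = Δλ × 111195 × cos(34.7550°) = +0.0027 × 111195 × 0.821597 = 246.7 m.
Distance = √(ΔE² + ΔN²) = √(246.7² + 322.5²) = 406.0 m.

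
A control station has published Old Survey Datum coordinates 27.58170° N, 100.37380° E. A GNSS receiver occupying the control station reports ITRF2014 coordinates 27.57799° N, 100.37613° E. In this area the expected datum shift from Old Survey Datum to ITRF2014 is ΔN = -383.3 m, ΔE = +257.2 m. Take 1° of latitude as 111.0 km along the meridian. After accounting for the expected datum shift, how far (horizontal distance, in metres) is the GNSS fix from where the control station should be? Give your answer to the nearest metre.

Observed coordinate differences: Δφ = -0.00371°, Δλ = +0.00233°.
Converting to metres (1° lat = 111000 m, cos φ = 0.886352): observed ΔN = -411.8 m, observed ΔE = 229.2 m.
Subtracting the expected shift leaves a residual of -411.8 − (-383.3) = -28.5 m north and 229.2 − (257.2) = -28.0 m east.
Residual distance = √((-28.5)² + (-28.0)²) = 39.9 m.

40 m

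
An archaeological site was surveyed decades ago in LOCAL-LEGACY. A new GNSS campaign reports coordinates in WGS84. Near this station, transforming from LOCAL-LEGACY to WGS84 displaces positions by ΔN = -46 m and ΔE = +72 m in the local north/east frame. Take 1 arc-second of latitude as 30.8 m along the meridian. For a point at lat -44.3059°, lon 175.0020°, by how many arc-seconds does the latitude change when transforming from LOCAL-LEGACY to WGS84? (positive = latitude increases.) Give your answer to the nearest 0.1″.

1″ of latitude = 30.80 m, so Δφ = -46.0 / 30.80 = -1.494″.

Δφ = -1.5″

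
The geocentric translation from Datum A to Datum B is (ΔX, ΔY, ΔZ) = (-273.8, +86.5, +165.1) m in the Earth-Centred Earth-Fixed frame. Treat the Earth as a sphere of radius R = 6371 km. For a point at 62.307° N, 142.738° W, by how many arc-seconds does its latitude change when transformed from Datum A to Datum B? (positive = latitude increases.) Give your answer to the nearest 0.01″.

sin φ = 0.885450, cos φ = 0.464734, sin λ = -0.605461, cos λ = -0.795875.
North component: ΔN = −sin φ cos λ·ΔX − sin φ sin λ·ΔY + cos φ·ΔZ = −(0.885450)(-0.795875)(-273.8) − (0.885450)(-0.605461)(86.5) + (0.464734)(165.1) = -69.85 m.
1° of latitude spans πR/180 = 111195 m, so Δφ = -69.85 / 111195 × 3600 = -2.261″.

Δφ = -2.26″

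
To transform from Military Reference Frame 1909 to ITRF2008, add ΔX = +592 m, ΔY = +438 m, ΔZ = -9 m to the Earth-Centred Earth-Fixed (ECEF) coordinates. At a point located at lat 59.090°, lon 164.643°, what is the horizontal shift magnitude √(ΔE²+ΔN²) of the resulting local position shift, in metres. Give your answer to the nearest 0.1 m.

At φ = 59.090°, λ = 164.643°: sin φ = 0.857975, cos φ = 0.513691, sin λ = 0.264832, cos λ = -0.964294.
ΔE = −sin λ·ΔX + cos λ·ΔY = −(0.264832)·(592) + (-0.964294)·(438) = -579.14 m.
ΔN = −sin φ cos λ·ΔX − sin φ sin λ·ΔY + cos φ·ΔZ = −(0.857975)(-0.964294)(592) − (0.857975)(0.264832)(438) + (0.513691)(-9) = 385.64 m.
Horizontal magnitude = √(ΔE² + ΔN²) = √((-579.14)² + 385.64²) = 695.79 m.

695.8 m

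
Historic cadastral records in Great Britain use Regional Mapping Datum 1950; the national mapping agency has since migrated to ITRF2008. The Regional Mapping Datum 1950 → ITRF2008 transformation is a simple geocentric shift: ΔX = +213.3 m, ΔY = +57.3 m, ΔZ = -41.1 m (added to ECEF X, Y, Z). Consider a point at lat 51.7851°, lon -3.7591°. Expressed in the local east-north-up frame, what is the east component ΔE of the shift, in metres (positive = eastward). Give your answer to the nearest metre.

ΔE = 71 m

The local east axis at (φ, λ) is (−sin λ, cos λ, 0), so ΔE = −sin(-3.7591°)·213.3 + cos(-3.7591°)·57.3 = 71.16 m.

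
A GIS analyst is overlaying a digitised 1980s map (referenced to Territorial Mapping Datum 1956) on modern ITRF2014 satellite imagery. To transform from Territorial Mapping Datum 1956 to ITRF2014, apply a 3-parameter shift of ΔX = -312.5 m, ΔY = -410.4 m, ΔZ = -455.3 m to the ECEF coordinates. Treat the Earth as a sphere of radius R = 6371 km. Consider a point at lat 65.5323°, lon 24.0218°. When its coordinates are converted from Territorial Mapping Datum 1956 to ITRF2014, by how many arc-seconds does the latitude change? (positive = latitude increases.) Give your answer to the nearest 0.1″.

sin φ = 0.910195, cos φ = 0.414180, sin λ = 0.407084, cos λ = 0.913391.
North component: ΔN = −sin φ cos λ·ΔX − sin φ sin λ·ΔY + cos φ·ΔZ = −(0.910195)(0.913391)(-312.5) − (0.910195)(0.407084)(-410.4) + (0.414180)(-455.3) = 223.29 m.
1° of latitude spans πR/180 = 111195 m, so Δφ = 223.29 / 111195 × 3600 = 7.229″.

Δφ = 7.2″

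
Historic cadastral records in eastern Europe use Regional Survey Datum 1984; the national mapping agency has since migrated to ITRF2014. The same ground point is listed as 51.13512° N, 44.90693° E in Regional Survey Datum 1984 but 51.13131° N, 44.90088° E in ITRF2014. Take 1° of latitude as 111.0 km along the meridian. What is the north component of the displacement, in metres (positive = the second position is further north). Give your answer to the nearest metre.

ΔN = -423 m

Δφ = 51.13131° − 51.13512° = -0.00381°; Δλ = 44.90088° − 44.90693° = -0.00605°.
ΔN = Δφ × 111000 = -422.9 m; ΔE = Δλ × 111000 × cos(51.13512°) = -0.00605 × 111000 × 0.627486 = -421.4 m.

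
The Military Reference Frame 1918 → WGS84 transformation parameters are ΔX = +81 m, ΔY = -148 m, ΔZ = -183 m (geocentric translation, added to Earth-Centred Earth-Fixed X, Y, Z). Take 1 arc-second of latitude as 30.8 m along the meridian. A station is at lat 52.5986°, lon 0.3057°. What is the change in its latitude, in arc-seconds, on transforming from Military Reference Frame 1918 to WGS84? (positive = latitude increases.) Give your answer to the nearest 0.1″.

sin φ = 0.794400, cos φ = 0.607395, sin λ = 0.005335, cos λ = 0.999986.
North component: ΔN = −sin φ cos λ·ΔX − sin φ sin λ·ΔY + cos φ·ΔZ = −(0.794400)(0.999986)(81) − (0.794400)(0.005335)(-148) + (0.607395)(-183) = -174.87 m.
1° of latitude spans 3600 × 30.80 = 110880 m, so Δφ = -174.87 / 110880 × 3600 = -5.678″.

Δφ = -5.7″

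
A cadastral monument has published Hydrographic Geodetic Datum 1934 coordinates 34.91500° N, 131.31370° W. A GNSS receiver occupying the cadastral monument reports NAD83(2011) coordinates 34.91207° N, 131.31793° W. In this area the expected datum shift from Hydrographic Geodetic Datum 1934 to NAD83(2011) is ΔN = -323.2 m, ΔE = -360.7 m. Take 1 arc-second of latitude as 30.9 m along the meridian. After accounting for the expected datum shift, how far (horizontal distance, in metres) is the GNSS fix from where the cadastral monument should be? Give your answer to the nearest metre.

25 m

Observed coordinate differences: Δφ = -0.00293°, Δλ = -0.00423°.
Converting to metres (1° lat = 111240 m, cos φ = 0.820002): observed ΔN = -325.9 m, observed ΔE = -385.8 m.
Subtracting the expected shift leaves a residual of -325.9 − (-323.2) = -2.7 m north and -385.8 − (-360.7) = -25.1 m east.
Residual distance = √((-2.7)² + (-25.1)²) = 25.3 m.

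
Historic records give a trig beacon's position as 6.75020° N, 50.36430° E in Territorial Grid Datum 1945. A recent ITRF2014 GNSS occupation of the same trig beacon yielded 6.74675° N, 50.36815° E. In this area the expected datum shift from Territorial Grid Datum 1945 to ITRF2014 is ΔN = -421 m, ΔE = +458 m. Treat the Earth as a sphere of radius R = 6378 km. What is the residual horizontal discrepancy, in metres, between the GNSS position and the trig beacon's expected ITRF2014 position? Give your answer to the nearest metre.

49 m

Observed coordinate differences: Δφ = -0.00345°, Δλ = +0.00385°.
Converting to metres (1° lat = 111317 m, cos φ = 0.993068): observed ΔN = -384.0 m, observed ΔE = 425.6 m.
Subtracting the expected shift leaves a residual of -384.0 − (-421) = 37.0 m north and 425.6 − (458) = -32.4 m east.
Residual distance = √(37.0² + (-32.4)²) = 49.1 m.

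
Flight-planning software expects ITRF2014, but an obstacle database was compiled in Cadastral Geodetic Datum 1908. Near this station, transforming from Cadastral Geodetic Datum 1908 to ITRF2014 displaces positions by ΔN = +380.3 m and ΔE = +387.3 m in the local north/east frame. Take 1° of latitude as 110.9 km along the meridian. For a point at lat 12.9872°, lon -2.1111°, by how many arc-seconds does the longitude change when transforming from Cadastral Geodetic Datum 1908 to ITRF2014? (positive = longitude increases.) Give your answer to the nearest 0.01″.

Δλ = 12.90″

At latitude 12.9872°, cos φ = 0.974420.
1° of longitude at this latitude = 110.9 × cos φ = 108.06 km, so Δλ = 387.3 / 108063.2 = 0.0035840° = 12.902″.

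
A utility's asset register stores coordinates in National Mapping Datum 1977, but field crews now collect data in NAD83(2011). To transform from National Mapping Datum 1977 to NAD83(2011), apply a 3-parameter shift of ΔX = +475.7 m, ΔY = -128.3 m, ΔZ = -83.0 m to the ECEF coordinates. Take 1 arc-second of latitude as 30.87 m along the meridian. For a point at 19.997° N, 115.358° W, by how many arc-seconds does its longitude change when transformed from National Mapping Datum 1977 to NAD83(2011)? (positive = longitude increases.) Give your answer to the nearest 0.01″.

Δλ = 16.71″

sin φ = 0.341971, cos φ = 0.939711, sin λ = -0.903649, cos λ = -0.428273.
East component: ΔE = −sin λ·ΔX + cos λ·ΔY = −(-0.903649)(475.7) + (-0.428273)(-128.3) = 484.81 m.
1° of latitude spans 3600 × 30.87 = 111132 m; at latitude φ, 1° of longitude spans that × cos φ = 104431.9 m, so Δλ = 484.81 / 104431.9 × 3600 = 16.713″.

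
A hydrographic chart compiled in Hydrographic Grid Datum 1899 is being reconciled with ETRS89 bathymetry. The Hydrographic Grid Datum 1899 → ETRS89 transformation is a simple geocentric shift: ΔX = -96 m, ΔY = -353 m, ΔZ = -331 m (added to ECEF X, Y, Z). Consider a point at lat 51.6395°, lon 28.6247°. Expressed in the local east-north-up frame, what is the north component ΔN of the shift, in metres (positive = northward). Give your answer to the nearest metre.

ΔN = -7 m

The local north axis is (−sin φ cos λ, −sin φ sin λ, cos φ), giving ΔN = 66.075 + 132.604 − 205.421 = -6.74 m.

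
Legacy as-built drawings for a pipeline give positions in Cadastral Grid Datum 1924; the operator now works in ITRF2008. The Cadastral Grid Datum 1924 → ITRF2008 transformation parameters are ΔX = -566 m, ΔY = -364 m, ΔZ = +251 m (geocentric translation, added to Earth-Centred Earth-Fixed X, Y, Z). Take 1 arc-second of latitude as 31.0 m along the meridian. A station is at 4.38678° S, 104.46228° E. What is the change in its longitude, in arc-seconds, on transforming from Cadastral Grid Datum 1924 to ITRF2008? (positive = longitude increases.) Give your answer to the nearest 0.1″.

Δλ = 20.7″

sin φ = -0.076489, cos φ = 0.997070, sin λ = 0.968312, cos λ = -0.249743.
East component: ΔE = −sin λ·ΔX + cos λ·ΔY = −(0.968312)(-566) + (-0.249743)(-364) = 638.97 m.
1° of latitude spans 3600 × 31.00 = 111600 m; at latitude φ, 1° of longitude spans that × cos φ = 111273.1 m, so Δλ = 638.97 / 111273.1 × 3600 = 20.673″.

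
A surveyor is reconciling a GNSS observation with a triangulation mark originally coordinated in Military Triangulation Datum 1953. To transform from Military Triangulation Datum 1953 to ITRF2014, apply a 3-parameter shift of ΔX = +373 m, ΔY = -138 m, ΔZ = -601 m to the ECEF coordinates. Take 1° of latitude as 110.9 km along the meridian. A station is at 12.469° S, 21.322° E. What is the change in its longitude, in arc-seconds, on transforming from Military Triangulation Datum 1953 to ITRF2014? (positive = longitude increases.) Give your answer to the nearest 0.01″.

sin φ = -0.215911, cos φ = 0.976413, sin λ = 0.363609, cos λ = 0.931552.
East component: ΔE = −sin λ·ΔX + cos λ·ΔY = −(0.363609)(373) + (0.931552)(-138) = -264.18 m.
1° of latitude spans 110900 m; at latitude φ, 1° of longitude spans that × cos φ = 108284.2 m, so Δλ = -264.18 / 108284.2 × 3600 = -8.783″.

Δλ = -8.78″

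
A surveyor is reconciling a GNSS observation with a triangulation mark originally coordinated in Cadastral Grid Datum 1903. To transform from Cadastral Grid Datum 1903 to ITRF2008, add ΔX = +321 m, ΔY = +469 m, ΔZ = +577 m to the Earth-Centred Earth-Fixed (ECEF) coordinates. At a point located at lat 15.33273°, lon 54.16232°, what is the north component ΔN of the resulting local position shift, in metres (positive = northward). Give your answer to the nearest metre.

The local north axis is (−sin φ cos λ, −sin φ sin λ, cos φ), giving ΔN = -49.697 − 100.536 + 556.463 = 406.23 m.

ΔN = 406 m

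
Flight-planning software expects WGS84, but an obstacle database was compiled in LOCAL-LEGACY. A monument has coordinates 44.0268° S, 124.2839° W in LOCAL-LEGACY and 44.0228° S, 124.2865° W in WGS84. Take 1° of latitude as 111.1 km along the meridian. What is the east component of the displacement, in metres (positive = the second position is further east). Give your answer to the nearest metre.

Δφ = -44.0228° − -44.0268° = +0.0040°; Δλ = -124.2865° − -124.2839° = -0.0026°.
ΔN = Δφ × 111100 = 444.4 m; ΔE = Δλ × 111100 × cos(-44.0268°) = -0.0026 × 111100 × 0.719015 = -207.7 m.

ΔE = -208 m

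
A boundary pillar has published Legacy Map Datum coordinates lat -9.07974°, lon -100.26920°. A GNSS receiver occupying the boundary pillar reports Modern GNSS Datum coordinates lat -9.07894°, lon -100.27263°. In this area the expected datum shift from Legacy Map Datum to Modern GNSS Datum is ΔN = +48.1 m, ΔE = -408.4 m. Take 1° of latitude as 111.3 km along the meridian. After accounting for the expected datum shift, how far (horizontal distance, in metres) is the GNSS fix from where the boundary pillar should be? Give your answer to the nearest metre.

52 m

Observed coordinate differences: Δφ = +0.00080°, Δλ = -0.00343°.
Converting to metres (1° lat = 111300 m, cos φ = 0.987470): observed ΔN = 89.0 m, observed ΔE = -377.0 m.
Subtracting the expected shift leaves a residual of 89.0 − (48.1) = 40.9 m north and -377.0 − (-408.4) = 31.4 m east.
Residual distance = √(40.9² + 31.4²) = 51.6 m.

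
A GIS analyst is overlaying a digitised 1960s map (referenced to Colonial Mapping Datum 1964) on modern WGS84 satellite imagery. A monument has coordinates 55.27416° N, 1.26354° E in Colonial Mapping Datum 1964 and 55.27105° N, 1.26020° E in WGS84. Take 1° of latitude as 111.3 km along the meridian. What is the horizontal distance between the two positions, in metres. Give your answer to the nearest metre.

406 m

Δφ = 55.27105° − 55.27416° = -0.00311°; Δλ = 1.26020° − 1.26354° = -0.00334°.
ΔN = Δφ × 111300 = -346.1 m; ΔE = Δλ × 111300 × cos(55.27416°) = -0.00334 × 111300 × 0.569650 = -211.8 m.
Distance = √(ΔE² + ΔN²) = √((-211.8)² + (-346.1)²) = 405.8 m.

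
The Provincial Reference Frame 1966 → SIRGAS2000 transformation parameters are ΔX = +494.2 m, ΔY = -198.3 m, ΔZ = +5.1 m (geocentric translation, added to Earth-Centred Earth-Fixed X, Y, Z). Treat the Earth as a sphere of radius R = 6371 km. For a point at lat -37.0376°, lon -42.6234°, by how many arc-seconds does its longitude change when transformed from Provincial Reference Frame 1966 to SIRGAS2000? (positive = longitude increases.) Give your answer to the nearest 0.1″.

sin φ = -0.602339, cos φ = 0.798240, sin λ = -0.677177, cos λ = 0.735821.
East component: ΔE = −sin λ·ΔX + cos λ·ΔY = −(-0.677177)(494.2) + (0.735821)(-198.3) = 188.75 m.
1° of latitude spans πR/180 = 111195 m; at latitude φ, 1° of longitude spans that × cos φ = 88760.3 m, so Δλ = 188.75 / 88760.3 × 3600 = 7.655″.

Δλ = 7.7″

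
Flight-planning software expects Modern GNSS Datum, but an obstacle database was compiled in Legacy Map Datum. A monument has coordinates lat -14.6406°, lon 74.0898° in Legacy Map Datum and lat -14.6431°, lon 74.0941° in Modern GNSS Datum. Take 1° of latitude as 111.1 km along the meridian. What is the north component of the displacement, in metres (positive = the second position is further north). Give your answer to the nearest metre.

ΔN = -278 m

Δφ = -14.6431° − -14.6406° = -0.0025°; Δλ = 74.0941° − 74.0898° = +0.0043°.
ΔN = Δφ × 111100 = -277.8 m; ΔE = Δλ × 111100 × cos(-14.6406°) = +0.0043 × 111100 × 0.967530 = 462.2 m.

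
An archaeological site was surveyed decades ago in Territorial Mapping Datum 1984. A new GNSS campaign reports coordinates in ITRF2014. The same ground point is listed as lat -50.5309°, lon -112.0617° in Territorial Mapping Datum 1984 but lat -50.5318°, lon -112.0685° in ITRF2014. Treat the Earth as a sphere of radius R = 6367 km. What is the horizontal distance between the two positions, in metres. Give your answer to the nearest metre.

491 m

Δφ = -50.5318° − -50.5309° = -0.0009°; Δλ = -112.0685° − -112.0617° = -0.0068°.
1° along a meridian = πR/180 = 111125 m.
ΔN = Δφ × 111125 = -100.0 m; ΔE = Δλ × 111125 × cos(-50.5309°) = -0.0068 × 111125 × 0.635662 = -480.3 m.
Distance = √(ΔE² + ΔN²) = √((-480.3)² + (-100.0)²) = 490.6 m.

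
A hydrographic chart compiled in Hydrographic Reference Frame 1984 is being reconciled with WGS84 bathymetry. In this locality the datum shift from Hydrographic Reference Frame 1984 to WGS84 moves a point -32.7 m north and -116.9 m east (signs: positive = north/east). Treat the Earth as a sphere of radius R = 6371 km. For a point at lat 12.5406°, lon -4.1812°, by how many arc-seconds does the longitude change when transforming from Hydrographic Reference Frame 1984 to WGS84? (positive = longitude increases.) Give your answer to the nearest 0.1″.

Δλ = -3.9″

At latitude 12.5406°, cos φ = 0.976142.
One radian of longitude at latitude φ spans R cos φ, so Δλ = ΔE / (R cos φ) = -116.9 / (6371000 × 0.976142) = -1.8797e-05 rad = -3.877″.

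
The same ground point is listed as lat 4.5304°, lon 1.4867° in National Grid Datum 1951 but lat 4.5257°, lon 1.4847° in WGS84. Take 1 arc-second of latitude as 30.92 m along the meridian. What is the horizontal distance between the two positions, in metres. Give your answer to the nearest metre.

568 m

Δφ = 4.5257° − 4.5304° = -0.0047°; Δλ = 1.4847° − 1.4867° = -0.0020°.
1° of latitude = 3600 × 30.92 = 111312 m.
ΔN = Δφ × 111312 = -523.2 m; ΔE = Δλ × 111312 × cos(4.5304°) = -0.0020 × 111312 × 0.996876 = -221.9 m.
Distance = √(ΔE² + ΔN²) = √((-221.9)² + (-523.2)²) = 568.3 m.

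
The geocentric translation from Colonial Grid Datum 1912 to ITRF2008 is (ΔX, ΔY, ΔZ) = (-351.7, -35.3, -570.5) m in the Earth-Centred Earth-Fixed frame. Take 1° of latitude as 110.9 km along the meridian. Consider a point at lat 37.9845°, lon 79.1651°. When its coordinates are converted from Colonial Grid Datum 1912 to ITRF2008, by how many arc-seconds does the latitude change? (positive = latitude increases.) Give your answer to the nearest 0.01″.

Δφ = -12.58″

sin φ = 0.615448, cos φ = 0.788177, sin λ = 0.982173, cos λ = 0.187980.
North component: ΔN = −sin φ cos λ·ΔX − sin φ sin λ·ΔY + cos φ·ΔZ = −(0.615448)(0.187980)(-351.7) − (0.615448)(0.982173)(-35.3) + (0.788177)(-570.5) = -387.63 m.
1° of latitude spans 110900 m, so Δφ = -387.63 / 110900 × 3600 = -12.583″.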